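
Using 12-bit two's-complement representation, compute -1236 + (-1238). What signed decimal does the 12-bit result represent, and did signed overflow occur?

1622; overflow

-1236 → 101100101100
-1238 → 101100101010
  101100101100
+ 101100101010
= 011001010110  (discard carry-out 1)
Result 011001010110: MSB = 0 → value 1622.
Both addends are negative but the stored result is non-negative: signed overflow. The true value -1236 + (-1238) = -2474 lies outside [-2048, 2047].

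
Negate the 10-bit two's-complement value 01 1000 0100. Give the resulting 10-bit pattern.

Invert: 1001111011. Add 1: 1001111100.
Check: 0110000100 = 388, 1001111100 = -388.

1001111100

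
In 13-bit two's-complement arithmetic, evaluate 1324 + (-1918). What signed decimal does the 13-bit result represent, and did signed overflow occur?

1324 → 0010100101100
-1918 → 1100010000010
  0010100101100
+ 1100010000010
= 1110110101110
Result 1110110101110: MSB = 1 → 7598 − 8192 = -594.
Addends have opposite signs, so signed overflow cannot occur.

-594; no overflow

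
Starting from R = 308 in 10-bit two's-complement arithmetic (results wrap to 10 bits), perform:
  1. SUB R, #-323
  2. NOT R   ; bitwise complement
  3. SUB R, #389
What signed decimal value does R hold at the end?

3

Start: R = 308 = 0100110100.
R = 308 − (-323) = 631; wraps to -393 = 1001110111
R = NOT 1001110111 = 0110001000 = 392
R = 392 − 389 = 3 = 0000000011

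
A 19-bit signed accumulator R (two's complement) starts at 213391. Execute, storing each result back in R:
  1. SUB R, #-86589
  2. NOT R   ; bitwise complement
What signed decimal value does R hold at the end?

224307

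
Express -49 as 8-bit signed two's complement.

11001111

|-49| = 49 = 00110001 in 8 bits.
Invert the bits: 11001110. Add 1: 11001111.
Check: 11001111 reads as 207 − 256 = -49.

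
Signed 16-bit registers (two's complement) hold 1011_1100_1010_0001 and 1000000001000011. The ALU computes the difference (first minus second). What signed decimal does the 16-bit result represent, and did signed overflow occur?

1011_1100_1010_0001 → 1011110010100001 = -17247 (signed)
1000000001000011 = -32701 (signed)
Subtract via negate-and-add: invert 1000000001000011 + 1 = 0111111110111101 (i.e. 32701).
  1011110010100001
+ 0111111110111101
= 0011110001011110  (discard carry-out 1)
Result 0011110001011110: MSB = 0 → value 15454.
Addends (after negating the subtrahend) have opposite signs, so signed overflow cannot occur.

15454; no overflow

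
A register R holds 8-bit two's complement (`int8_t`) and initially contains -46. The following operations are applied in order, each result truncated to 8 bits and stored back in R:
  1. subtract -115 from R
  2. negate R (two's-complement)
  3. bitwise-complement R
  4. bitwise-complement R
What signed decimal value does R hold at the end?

-69

Start: R = -46 = 11010010.
R = -46 − (-115) = 69 = 01000101
R = −(69) = -69 = 10111011
R = NOT 10111011 = 01000100 = 68
R = NOT 01000100 = 10111011 = -69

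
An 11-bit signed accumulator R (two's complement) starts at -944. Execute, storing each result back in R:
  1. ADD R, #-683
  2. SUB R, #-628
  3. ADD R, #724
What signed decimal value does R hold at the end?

Start: R = -944 = 10001010000.
R = -944 + (-683) = -1627; wraps to 421 = 00110100101
R = 421 − (-628) = 1049; wraps to -999 = 10000011001
R = -999 + 724 = -275 = 11011101101

-275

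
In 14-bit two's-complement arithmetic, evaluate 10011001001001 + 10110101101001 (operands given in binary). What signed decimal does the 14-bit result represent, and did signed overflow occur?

5042; overflow

10011001001001 = -6583 (signed)
10110101101001 = -4759 (signed)
  10011001001001
+ 10110101101001
= 01001110110010  (discard carry-out 1)
Result 01001110110010: MSB = 0 → value 5042.
Both addends are negative but the stored result is non-negative: signed overflow. The true value -6583 + (-4759) = -11342 lies outside [-8192, 8191].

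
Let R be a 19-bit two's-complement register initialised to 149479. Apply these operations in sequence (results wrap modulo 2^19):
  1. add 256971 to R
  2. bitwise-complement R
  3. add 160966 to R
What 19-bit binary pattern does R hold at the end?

1000100000100010011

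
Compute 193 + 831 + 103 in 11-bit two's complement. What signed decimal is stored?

193 + 831 = 1024 → wraps to -1024 (10000000000)
-1024 + 103 = -921 (10001100111)

-921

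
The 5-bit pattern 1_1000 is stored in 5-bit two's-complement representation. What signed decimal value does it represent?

MSB is 1, so the value is negative.
Unsigned reading: 24. Subtract 2^5 = 32: 24 − 32 = -8.

-8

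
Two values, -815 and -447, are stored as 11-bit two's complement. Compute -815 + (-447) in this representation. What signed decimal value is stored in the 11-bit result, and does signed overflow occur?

-815 → 10011010001
-447 → 11001000001
  10011010001
+ 11001000001
= 01100010010  (discard carry-out 1)
Result 01100010010: MSB = 0 → value 786.
Both addends are negative but the stored result is non-negative: signed overflow. The true value -815 + (-447) = -1262 lies outside [-1024, 1023].

786; overflow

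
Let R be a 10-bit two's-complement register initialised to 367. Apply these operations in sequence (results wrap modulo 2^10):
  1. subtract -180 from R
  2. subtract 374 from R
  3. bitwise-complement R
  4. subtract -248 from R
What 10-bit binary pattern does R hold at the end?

0001001010

Start: R = 367 = 0101101111.
R = 367 − (-180) = 547; wraps to -477 = 1000100011
R = -477 − 374 = -851; wraps to 173 = 0010101101
R = NOT 0010101101 = 1101010010 = -174
R = -174 − (-248) = 74 = 0001001010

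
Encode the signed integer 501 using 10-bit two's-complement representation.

501 is non-negative, so write it directly in 10 bits: 0111110101.

0111110101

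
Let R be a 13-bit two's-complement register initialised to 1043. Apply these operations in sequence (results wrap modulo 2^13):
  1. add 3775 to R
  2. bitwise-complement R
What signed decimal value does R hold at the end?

Start: R = 1043 = 0010000010011.
R = 1043 + 3775 = 4818; wraps to -3374 = 1001011010010
R = NOT 1001011010010 = 0110100101101 = 3373

3373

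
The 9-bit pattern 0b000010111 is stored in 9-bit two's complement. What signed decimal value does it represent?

MSB is 0, so the value is non-negative: 000010111 = 23.

23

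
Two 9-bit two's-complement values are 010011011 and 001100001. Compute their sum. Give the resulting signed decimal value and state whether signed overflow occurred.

252; no overflow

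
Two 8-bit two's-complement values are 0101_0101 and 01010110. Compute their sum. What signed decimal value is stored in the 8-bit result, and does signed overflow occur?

0101_0101 → 01010101 = 85 (signed)
01010110 = 86 (signed)
  01010101
+ 01010110
= 10101011
Result 10101011: MSB = 1 → 171 − 256 = -85.
Both addends are non-negative but the stored result is negative: signed overflow. The true value 85 + 86 = 171 lies outside [-128, 127].

-85; overflow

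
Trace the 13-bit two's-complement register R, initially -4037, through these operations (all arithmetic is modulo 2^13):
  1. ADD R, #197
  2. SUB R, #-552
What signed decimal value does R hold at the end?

-3288

Start: R = -4037 = 1000000111011.
R = -4037 + 197 = -3840 = 1000100000000
R = -3840 − (-552) = -3288 = 1001100101000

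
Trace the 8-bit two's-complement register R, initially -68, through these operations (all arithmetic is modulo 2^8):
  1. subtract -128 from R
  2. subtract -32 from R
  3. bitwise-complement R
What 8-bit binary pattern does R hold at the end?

10100011

Start: R = -68 = 10111100.
R = -68 − (-128) = 60 = 00111100
R = 60 − (-32) = 92 = 01011100
R = NOT 01011100 = 10100011 = -93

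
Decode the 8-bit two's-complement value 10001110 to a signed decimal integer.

MSB is 1, so the value is negative.
Unsigned reading: 142. Subtract 2^8 = 256: 142 − 256 = -114.

-114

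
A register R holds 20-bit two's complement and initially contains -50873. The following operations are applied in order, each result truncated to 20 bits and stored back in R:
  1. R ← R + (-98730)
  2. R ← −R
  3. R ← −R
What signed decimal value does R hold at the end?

-149603

Start: R = -50873 = 11110011100101000111.
R = -50873 + (-98730) = -149603 = 11011011011110011101
R = −(-149603) = 149603 = 00100100100001100011
R = −(149603) = -149603 = 11011011011110011101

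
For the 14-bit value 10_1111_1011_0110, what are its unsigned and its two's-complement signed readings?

unsigned = 12214, signed = -4170

Unsigned: 10111110110110 = 12214.
Signed: MSB=1 → 12214 − 16384 = -4170.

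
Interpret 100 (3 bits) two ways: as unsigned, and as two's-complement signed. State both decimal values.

Unsigned: 100 = 4.
Signed: MSB=1 → 4 − 8 = -4.

unsigned = 4, signed = -4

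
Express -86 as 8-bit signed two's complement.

10101010

|-86| = 86 = 01010110 in 8 bits.
Invert the bits: 10101001. Add 1: 10101010.
Check: 10101010 reads as 170 − 256 = -86.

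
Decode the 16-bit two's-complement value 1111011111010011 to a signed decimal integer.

MSB is 1, so the value is negative.
Invert: 0000100000101100. Add 1: 0000100000101101 = 2093. So the value is −2093.

-2093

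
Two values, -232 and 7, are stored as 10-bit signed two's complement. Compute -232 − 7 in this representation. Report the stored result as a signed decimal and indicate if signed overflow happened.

-239; no overflow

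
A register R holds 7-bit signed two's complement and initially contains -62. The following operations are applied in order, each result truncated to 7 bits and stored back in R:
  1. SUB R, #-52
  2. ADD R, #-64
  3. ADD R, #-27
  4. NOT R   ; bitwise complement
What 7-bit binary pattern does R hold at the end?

1100100

Start: R = -62 = 1000010.
R = -62 − (-52) = -10 = 1110110
R = -10 + (-64) = -74; wraps to 54 = 0110110
R = 54 + (-27) = 27 = 0011011
R = NOT 0011011 = 1100100 = -28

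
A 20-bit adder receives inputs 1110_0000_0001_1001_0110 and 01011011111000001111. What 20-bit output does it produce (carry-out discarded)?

00111011111110100101

  11100000000110010110
+ 01011011111000001111
= 00111011111110100101  (discard carry-out 1)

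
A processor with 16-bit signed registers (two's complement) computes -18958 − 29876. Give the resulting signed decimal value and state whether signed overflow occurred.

16702; overflow

-18958 → 1011010111110010
29876 → 0111010010110100
Subtract via negate-and-add: invert 0111010010110100 + 1 = 1000101101001100 (i.e. -29876).
  1011010111110010
+ 1000101101001100
= 0100000100111110  (discard carry-out 1)
Result 0100000100111110: MSB = 0 → value 16702.
Both addends (after negating the subtrahend) are negative but the stored result is non-negative: signed overflow. The true value -18958 − 29876 = -48834 lies outside [-32768, 32767].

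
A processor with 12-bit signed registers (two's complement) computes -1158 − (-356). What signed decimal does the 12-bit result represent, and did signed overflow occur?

-1158 → 101101111010
-356 → 111010011100
Subtract via negate-and-add: invert 111010011100 + 1 = 000101100100 (i.e. 356).
  101101111010
+ 000101100100
= 110011011110
Result 110011011110: MSB = 1 → 3294 − 4096 = -802.
Addends (after negating the subtrahend) have opposite signs, so signed overflow cannot occur.

-802; no overflow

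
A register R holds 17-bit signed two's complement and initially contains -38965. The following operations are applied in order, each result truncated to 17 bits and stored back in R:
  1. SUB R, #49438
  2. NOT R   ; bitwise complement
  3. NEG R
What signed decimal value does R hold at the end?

42670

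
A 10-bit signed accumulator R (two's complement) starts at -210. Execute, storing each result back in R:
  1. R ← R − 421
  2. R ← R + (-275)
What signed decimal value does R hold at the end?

118

Start: R = -210 = 1100101110.
R = -210 − 421 = -631; wraps to 393 = 0110001001
R = 393 + (-275) = 118 = 0001110110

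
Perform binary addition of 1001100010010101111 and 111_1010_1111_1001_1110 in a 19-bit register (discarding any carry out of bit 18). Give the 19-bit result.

  1001100010010101111
+ 1111010111110011110
= 1000111010001001101  (discard carry-out 1)

1000111010001001101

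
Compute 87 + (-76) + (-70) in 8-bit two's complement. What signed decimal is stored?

87 + (-76) = 11 (00001011)
11 + (-70) = -59 (11000101)

-59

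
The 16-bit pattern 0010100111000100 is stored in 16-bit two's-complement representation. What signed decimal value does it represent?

10692

MSB is 0, so the value is non-negative: 0010100111000100 = 10692.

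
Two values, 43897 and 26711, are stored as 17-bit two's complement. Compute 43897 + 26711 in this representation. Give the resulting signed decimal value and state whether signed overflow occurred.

-60464; overflow

43897 → 01010101101111001
26711 → 00110100001010111
  01010101101111001
+ 00110100001010111
= 10001001111010000
Result 10001001111010000: MSB = 1 → 70608 − 131072 = -60464.
Both addends are non-negative but the stored result is negative: signed overflow. The true value 43897 + 26711 = 70608 lies outside [-65536, 65535].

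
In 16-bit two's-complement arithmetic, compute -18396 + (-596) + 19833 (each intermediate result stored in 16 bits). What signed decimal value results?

-18396 + (-596) = -18992 (1011010111010000)
-18992 + 19833 = 841 (0000001101001001)

841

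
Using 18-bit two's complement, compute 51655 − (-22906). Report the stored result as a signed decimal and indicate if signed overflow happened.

51655 → 001100100111000111
-22906 → 111010011010000110
Subtract via negate-and-add: invert 111010011010000110 + 1 = 000101100101111010 (i.e. 22906).
  001100100111000111
+ 000101100101111010
= 010010001101000001
Result 010010001101000001: MSB = 0 → value 74561.
Both addends (after negating the subtrahend) are non-negative and so is the stored result: no signed overflow.

74561; no overflow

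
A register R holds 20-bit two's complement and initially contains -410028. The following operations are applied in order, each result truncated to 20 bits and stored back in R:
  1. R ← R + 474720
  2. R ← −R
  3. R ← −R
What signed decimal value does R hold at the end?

Start: R = -410028 = 10011011111001010100.
R = -410028 + 474720 = 64692 = 00001111110010110100
R = −(64692) = -64692 = 11110000001101001100
R = −(-64692) = 64692 = 00001111110010110100

64692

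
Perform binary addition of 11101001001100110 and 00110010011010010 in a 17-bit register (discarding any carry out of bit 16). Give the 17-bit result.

  11101001001100110
+ 00110010011010010
= 00011011100111000  (discard carry-out 1)

00011011100111000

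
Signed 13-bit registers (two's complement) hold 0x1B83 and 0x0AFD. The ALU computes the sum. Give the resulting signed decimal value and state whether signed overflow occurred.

1664; no overflow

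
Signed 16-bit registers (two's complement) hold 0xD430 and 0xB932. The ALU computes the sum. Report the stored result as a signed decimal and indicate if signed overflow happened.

-29342; no overflow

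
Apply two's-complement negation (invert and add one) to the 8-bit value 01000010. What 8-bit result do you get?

10111110

Invert: 10111101. Add 1: 10111110.
Check: 01000010 = 66, 10111110 = -66.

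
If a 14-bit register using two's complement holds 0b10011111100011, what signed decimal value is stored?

-6173

MSB is 1, so the value is negative.
Unsigned reading: 10211. Subtract 2^14 = 16384: 10211 − 16384 = -6173.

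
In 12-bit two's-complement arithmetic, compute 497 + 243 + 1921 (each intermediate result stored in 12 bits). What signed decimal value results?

497 + 243 = 740 (001011100100)
740 + 1921 = 2661 → wraps to -1435 (101001100101)

-1435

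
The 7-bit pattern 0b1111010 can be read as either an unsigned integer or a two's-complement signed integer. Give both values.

unsigned = 122, signed = -6

Unsigned: 1111010 = 122.
Signed: MSB=1 → 122 − 128 = -6.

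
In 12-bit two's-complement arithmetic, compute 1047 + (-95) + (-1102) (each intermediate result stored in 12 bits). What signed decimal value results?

1047 + (-95) = 952 (001110111000)
952 + (-1102) = -150 (111101101010)

-150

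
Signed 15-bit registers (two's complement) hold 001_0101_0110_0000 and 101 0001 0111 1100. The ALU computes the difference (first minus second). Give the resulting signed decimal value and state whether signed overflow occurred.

001_0101_0110_0000 → 001010101100000 = 5472 (signed)
101 0001 0111 1100 → 101000101111100 = -11908 (signed)
Subtract via negate-and-add: invert 101000101111100 + 1 = 010111010000100 (i.e. 11908).
  001010101100000
+ 010111010000100
= 100001111100100
Result 100001111100100: MSB = 1 → 17380 − 32768 = -15388.
Both addends (after negating the subtrahend) are non-negative but the stored result is negative: signed overflow. The true value 5472 − (-11908) = 17380 lies outside [-16384, 16383].

-15388; overflow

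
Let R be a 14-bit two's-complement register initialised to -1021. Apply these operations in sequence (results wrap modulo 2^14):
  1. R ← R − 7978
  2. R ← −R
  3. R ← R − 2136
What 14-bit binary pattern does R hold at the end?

01101011001111

Start: R = -1021 = 11110000000011.
R = -1021 − 7978 = -8999; wraps to 7385 = 01110011011001
R = −(7385) = -7385 = 10001100100111
R = -7385 − 2136 = -9521; wraps to 6863 = 01101011001111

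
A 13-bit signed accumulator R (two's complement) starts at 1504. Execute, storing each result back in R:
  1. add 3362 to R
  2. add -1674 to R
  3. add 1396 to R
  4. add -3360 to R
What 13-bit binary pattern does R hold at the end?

0010011001100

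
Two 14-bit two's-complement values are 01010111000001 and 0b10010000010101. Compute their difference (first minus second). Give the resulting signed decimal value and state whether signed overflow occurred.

01010111000001 = 5569 (signed)
0b10010000010101 → 10010000010101 = -7147 (signed)
Subtract via negate-and-add: invert 10010000010101 + 1 = 01101111101011 (i.e. 7147).
  01010111000001
+ 01101111101011
= 11000110101100
Result 11000110101100: MSB = 1 → 12716 − 16384 = -3668.
Both addends (after negating the subtrahend) are non-negative but the stored result is negative: signed overflow. The true value 5569 − (-7147) = 12716 lies outside [-8192, 8191].

-3668; overflow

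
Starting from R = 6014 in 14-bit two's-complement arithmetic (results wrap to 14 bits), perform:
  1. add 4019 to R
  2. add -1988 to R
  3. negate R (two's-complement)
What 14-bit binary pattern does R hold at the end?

Start: R = 6014 = 01011101111110.
R = 6014 + 4019 = 10033; wraps to -6351 = 10011100110001
R = -6351 + (-1988) = -8339; wraps to 8045 = 01111101101101
R = −(8045) = -8045 = 10000010010011

10000010010011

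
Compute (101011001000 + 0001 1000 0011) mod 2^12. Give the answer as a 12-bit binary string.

110001001011

  101011001000
+ 000110000011
= 110001001011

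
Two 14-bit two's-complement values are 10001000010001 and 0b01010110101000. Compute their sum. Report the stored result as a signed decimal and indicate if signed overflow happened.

-2119; no overflow

10001000010001 = -7663 (signed)
0b01010110101000 → 01010110101000 = 5544 (signed)
  10001000010001
+ 01010110101000
= 11011110111001
Result 11011110111001: MSB = 1 → 14265 − 16384 = -2119.
Addends have opposite signs, so signed overflow cannot occur.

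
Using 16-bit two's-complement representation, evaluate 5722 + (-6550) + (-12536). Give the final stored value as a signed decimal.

5722 + (-6550) = -828 (1111110011000100)
-828 + (-12536) = -13364 (1100101111001100)

-13364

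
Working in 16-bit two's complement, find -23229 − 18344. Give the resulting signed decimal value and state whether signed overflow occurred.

23963; overflow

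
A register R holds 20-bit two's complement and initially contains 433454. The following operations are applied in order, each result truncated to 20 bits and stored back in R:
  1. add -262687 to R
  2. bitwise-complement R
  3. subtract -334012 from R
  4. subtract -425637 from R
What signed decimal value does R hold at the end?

Start: R = 433454 = 01101001110100101110.
R = 433454 + (-262687) = 170767 = 00101001101100001111
R = NOT 00101001101100001111 = 11010110010011110000 = -170768
R = -170768 − (-334012) = 163244 = 00100111110110101100
R = 163244 − (-425637) = 588881; wraps to -459695 = 10001111110001010001

-459695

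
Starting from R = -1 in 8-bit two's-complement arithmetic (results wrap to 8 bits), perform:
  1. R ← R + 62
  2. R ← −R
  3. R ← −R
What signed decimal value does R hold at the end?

Start: R = -1 = 11111111.
R = -1 + 62 = 61 = 00111101
R = −(61) = -61 = 11000011
R = −(-61) = 61 = 00111101

61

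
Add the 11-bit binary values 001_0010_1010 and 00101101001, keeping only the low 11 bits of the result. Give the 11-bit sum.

01010010011

  00100101010
+ 00101101001
= 01010010011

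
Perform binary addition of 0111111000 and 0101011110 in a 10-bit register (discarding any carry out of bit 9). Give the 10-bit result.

1101010110

  0111111000
+ 0101011110
= 1101010110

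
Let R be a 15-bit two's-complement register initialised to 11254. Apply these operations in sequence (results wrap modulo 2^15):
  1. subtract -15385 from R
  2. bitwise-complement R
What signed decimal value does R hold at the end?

6128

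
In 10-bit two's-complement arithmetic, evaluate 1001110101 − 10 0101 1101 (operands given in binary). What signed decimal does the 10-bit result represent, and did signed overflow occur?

24; no overflow

1001110101 = -395 (signed)
10 0101 1101 → 1001011101 = -419 (signed)
Subtract via negate-and-add: invert 1001011101 + 1 = 0110100011 (i.e. 419).
  1001110101
+ 0110100011
= 0000011000  (discard carry-out 1)
Result 0000011000: MSB = 0 → value 24.
Addends (after negating the subtrahend) have opposite signs, so signed overflow cannot occur.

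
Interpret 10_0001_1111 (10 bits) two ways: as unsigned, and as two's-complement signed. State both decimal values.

Unsigned: 1000011111 = 543.
Signed: MSB=1 → 543 − 1024 = -481.

unsigned = 543, signed = -481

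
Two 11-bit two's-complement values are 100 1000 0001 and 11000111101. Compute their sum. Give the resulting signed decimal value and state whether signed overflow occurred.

702; overflow

100 1000 0001 → 10010000001 = -895 (signed)
11000111101 = -451 (signed)
  10010000001
+ 11000111101
= 01010111110  (discard carry-out 1)
Result 01010111110: MSB = 0 → value 702.
Both addends are negative but the stored result is non-negative: signed overflow. The true value -895 + (-451) = -1346 lies outside [-1024, 1023].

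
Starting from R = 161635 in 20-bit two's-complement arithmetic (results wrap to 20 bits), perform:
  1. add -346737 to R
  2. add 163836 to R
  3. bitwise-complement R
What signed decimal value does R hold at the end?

21265

Start: R = 161635 = 00100111011101100011.
R = 161635 + (-346737) = -185102 = 11010010110011110010
R = -185102 + 163836 = -21266 = 11111010110011101110
R = NOT 11111010110011101110 = 00000101001100010001 = 21265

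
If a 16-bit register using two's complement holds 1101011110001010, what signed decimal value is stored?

-10358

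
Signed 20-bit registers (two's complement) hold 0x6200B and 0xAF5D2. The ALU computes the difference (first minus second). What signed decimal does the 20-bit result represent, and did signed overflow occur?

0x6200B = 01100010000000001011 = 401419 (signed)
0xAF5D2 = 10101111010111010010 = -330286 (signed)
Subtract via negate-and-add: invert 10101111010111010010 + 1 = 01010000101000101110 (i.e. 330286).
  01100010000000001011
+ 01010000101000101110
= 10110010101000111001
Result 10110010101000111001: MSB = 1 → 731705 − 1048576 = -316871.
Both addends (after negating the subtrahend) are non-negative but the stored result is negative: signed overflow. The true value 401419 − (-330286) = 731705 lies outside [-524288, 524287].

-316871; overflow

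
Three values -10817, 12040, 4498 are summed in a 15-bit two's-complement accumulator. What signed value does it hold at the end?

-10817 + 12040 = 1223 (000010011000111)
1223 + 4498 = 5721 (001011001011001)

5721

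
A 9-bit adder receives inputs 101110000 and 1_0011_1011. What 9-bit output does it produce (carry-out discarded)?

010101011

  101110000
+ 100111011
= 010101011  (discard carry-out 1)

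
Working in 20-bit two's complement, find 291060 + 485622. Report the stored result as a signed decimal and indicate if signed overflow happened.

-271894; overflow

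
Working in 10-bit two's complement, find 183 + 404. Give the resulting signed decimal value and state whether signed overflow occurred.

183 → 0010110111
404 → 0110010100
  0010110111
+ 0110010100
= 1001001011
Result 1001001011: MSB = 1 → 587 − 1024 = -437.
Both addends are non-negative but the stored result is negative: signed overflow. The true value 183 + 404 = 587 lies outside [-512, 511].

-437; overflow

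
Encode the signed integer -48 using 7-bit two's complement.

1010000

|-48| = 48 = 0110000 in 7 bits.
Invert the bits: 1001111. Add 1: 1010000.
Check: 1010000 reads as 80 − 128 = -48.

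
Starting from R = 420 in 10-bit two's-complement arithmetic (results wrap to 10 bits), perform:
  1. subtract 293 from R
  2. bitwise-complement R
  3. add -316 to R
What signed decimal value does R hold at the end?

Start: R = 420 = 0110100100.
R = 420 − 293 = 127 = 0001111111
R = NOT 0001111111 = 1110000000 = -128
R = -128 + (-316) = -444 = 1001000100

-444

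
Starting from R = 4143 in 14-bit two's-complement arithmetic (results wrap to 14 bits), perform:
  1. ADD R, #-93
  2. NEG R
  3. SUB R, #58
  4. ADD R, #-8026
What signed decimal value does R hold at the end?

4250

Start: R = 4143 = 01000000101111.
R = 4143 + (-93) = 4050 = 00111111010010
R = −(4050) = -4050 = 11000000101110
R = -4050 − 58 = -4108 = 10111111110100
R = -4108 + (-8026) = -12134; wraps to 4250 = 01000010011010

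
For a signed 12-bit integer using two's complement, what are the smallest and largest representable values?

min = -2048, max = 2047

Minimum: −2^11 = -2048.
Maximum: 2^11 − 1 = 2047.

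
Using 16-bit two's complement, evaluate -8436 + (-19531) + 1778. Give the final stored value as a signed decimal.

-8436 + (-19531) = -27967 (1001001011000001)
-27967 + 1778 = -26189 (1001100110110011)

-26189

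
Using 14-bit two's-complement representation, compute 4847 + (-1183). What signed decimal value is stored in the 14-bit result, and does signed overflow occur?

3664; no overflow

4847 → 01001011101111
-1183 → 11101101100001
  01001011101111
+ 11101101100001
= 00111001010000  (discard carry-out 1)
Result 00111001010000: MSB = 0 → value 3664.
Addends have opposite signs, so signed overflow cannot occur.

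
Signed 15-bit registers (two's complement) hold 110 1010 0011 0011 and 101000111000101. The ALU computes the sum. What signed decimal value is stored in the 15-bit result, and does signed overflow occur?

110 1010 0011 0011 → 110101000110011 = -5581 (signed)
101000111000101 = -11835 (signed)
  110101000110011
+ 101000111000101
= 011101111111000  (discard carry-out 1)
Result 011101111111000: MSB = 0 → value 15352.
Both addends are negative but the stored result is non-negative: signed overflow. The true value -5581 + (-11835) = -17416 lies outside [-16384, 16383].

15352; overflow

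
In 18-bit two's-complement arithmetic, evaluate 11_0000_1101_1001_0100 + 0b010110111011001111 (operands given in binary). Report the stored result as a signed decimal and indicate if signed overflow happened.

31843; no overflow

11_0000_1101_1001_0100 → 110000110110010100 = -62060 (signed)
0b010110111011001111 → 010110111011001111 = 93903 (signed)
  110000110110010100
+ 010110111011001111
= 000111110001100011  (discard carry-out 1)
Result 000111110001100011: MSB = 0 → value 31843.
Addends have opposite signs, so signed overflow cannot occur.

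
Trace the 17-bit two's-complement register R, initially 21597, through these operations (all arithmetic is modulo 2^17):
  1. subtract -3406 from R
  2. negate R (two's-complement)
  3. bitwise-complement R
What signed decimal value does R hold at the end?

25002

Start: R = 21597 = 00101010001011101.
R = 21597 − (-3406) = 25003 = 00110000110101011
R = −(25003) = -25003 = 11001111001010101
R = NOT 11001111001010101 = 00110000110101010 = 25002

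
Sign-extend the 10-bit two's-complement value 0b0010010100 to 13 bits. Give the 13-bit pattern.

MSB of 0010010100 is 0; replicate it into the new high bits.
000|0010010100 → 0000010010100 (still 148).

0000010010100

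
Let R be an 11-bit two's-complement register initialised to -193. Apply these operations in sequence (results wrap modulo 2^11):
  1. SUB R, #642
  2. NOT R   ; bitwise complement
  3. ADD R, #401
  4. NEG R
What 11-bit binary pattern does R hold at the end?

01100101101

Start: R = -193 = 11100111111.
R = -193 − 642 = -835 = 10010111101
R = NOT 10010111101 = 01101000010 = 834
R = 834 + 401 = 1235; wraps to -813 = 10011010011
R = −(-813) = 813 = 01100101101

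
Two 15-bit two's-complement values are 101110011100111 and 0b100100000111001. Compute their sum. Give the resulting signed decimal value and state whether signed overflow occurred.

101110011100111 = -8985 (signed)
0b100100000111001 → 100100000111001 = -14279 (signed)
  101110011100111
+ 100100000111001
= 010010100100000  (discard carry-out 1)
Result 010010100100000: MSB = 0 → value 9504.
Both addends are negative but the stored result is non-negative: signed overflow. The true value -8985 + (-14279) = -23264 lies outside [-16384, 16383].

9504; overflow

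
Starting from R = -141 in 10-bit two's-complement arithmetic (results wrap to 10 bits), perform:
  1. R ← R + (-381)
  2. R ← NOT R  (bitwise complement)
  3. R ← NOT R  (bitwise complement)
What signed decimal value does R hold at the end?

Start: R = -141 = 1101110011.
R = -141 + (-381) = -522; wraps to 502 = 0111110110
R = NOT 0111110110 = 1000001001 = -503
R = NOT 1000001001 = 0111110110 = 502

502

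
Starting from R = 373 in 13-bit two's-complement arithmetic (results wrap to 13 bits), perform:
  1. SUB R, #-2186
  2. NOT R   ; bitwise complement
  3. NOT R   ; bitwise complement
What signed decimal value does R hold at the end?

Start: R = 373 = 0000101110101.
R = 373 − (-2186) = 2559 = 0100111111111
R = NOT 0100111111111 = 1011000000000 = -2560
R = NOT 1011000000000 = 0100111111111 = 2559

2559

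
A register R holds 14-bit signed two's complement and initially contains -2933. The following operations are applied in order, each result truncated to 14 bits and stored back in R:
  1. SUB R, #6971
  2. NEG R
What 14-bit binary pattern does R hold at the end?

10011010110000

Start: R = -2933 = 11010010001011.
R = -2933 − 6971 = -9904; wraps to 6480 = 01100101010000
R = −(6480) = -6480 = 10011010110000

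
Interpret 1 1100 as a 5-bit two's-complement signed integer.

-4

MSB is 1, so the value is negative.
Unsigned reading: 28. Subtract 2^5 = 32: 28 − 32 = -4.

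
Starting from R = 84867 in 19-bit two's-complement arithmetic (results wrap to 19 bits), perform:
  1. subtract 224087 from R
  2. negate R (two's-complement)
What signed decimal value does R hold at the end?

139220

Start: R = 84867 = 0010100101110000011.
R = 84867 − 224087 = -139220 = 1011110000000101100
R = −(-139220) = 139220 = 0100001111111010100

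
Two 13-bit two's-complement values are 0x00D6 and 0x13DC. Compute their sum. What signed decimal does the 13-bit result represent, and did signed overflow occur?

-2894; no overflow

0x00D6 = 0000011010110 = 214 (signed)
0x13DC = 1001111011100 = -3108 (signed)
  0000011010110
+ 1001111011100
= 1010010110010
Result 1010010110010: MSB = 1 → 5298 − 8192 = -2894.
Addends have opposite signs, so signed overflow cannot occur.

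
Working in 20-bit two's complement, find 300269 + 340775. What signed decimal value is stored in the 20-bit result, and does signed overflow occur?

-407532; overflow

300269 → 01001001010011101101
340775 → 01010011001100100111
  01001001010011101101
+ 01010011001100100111
= 10011100100000010100
Result 10011100100000010100: MSB = 1 → 641044 − 1048576 = -407532.
Both addends are non-negative but the stored result is negative: signed overflow. The true value 300269 + 340775 = 641044 lies outside [-524288, 524287].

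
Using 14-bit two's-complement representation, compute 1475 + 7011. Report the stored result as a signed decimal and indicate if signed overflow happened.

1475 → 00010111000011
7011 → 01101101100011
  00010111000011
+ 01101101100011
= 10000100100110
Result 10000100100110: MSB = 1 → 8486 − 16384 = -7898.
Both addends are non-negative but the stored result is negative: signed overflow. The true value 1475 + 7011 = 8486 lies outside [-8192, 8191].

-7898; overflow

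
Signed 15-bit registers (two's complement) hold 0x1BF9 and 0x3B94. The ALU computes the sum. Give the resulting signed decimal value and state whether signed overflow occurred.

-10355; overflow

0x1BF9 = 001101111111001 = 7161 (signed)
0x3B94 = 011101110010100 = 15252 (signed)
  001101111111001
+ 011101110010100
= 101011110001101
Result 101011110001101: MSB = 1 → 22413 − 32768 = -10355.
Both addends are non-negative but the stored result is negative: signed overflow. The true value 7161 + 15252 = 22413 lies outside [-16384, 16383].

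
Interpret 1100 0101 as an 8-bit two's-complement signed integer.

MSB is 1, so the value is negative.
Unsigned reading: 197. Subtract 2^8 = 256: 197 − 256 = -59.

-59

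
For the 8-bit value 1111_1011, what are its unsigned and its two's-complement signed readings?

Unsigned: 11111011 = 251.
Signed: MSB=1 → 251 − 256 = -5.

unsigned = 251, signed = -5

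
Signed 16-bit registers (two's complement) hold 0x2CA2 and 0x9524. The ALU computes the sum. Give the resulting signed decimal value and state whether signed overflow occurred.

-15930; no overflow

0x2CA2 = 0010110010100010 = 11426 (signed)
0x9524 = 1001010100100100 = -27356 (signed)
  0010110010100010
+ 1001010100100100
= 1100000111000110
Result 1100000111000110: MSB = 1 → 49606 − 65536 = -15930.
Addends have opposite signs, so signed overflow cannot occur.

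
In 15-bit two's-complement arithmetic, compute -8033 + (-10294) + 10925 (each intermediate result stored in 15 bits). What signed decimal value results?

-7402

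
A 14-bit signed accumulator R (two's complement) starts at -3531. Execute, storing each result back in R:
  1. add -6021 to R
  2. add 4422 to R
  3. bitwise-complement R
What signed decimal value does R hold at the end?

5129

Start: R = -3531 = 11001000110101.
R = -3531 + (-6021) = -9552; wraps to 6832 = 01101010110000
R = 6832 + 4422 = 11254; wraps to -5130 = 10101111110110
R = NOT 10101111110110 = 01010000001001 = 5129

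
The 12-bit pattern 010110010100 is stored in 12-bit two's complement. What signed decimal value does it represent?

MSB is 0, so the value is non-negative: 010110010100 = 1428.

1428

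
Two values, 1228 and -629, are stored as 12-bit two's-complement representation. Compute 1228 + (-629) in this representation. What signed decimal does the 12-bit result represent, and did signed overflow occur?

599; no overflow

1228 → 010011001100
-629 → 110110001011
  010011001100
+ 110110001011
= 001001010111  (discard carry-out 1)
Result 001001010111: MSB = 0 → value 599.
Addends have opposite signs, so signed overflow cannot occur.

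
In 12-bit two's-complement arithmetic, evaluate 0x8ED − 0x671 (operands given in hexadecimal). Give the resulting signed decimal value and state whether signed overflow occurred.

0x8ED = 100011101101 = -1811 (signed)
0x671 = 011001110001 = 1649 (signed)
Subtract via negate-and-add: invert 011001110001 + 1 = 100110001111 (i.e. -1649).
  100011101101
+ 100110001111
= 001001111100  (discard carry-out 1)
Result 001001111100: MSB = 0 → value 636.
Both addends (after negating the subtrahend) are negative but the stored result is non-negative: signed overflow. The true value -1811 − 1649 = -3460 lies outside [-2048, 2047].

636; overflow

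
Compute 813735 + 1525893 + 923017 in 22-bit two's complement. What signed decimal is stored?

-931659

813735 + 1525893 = 2339628 → wraps to -1854676 (1000111011001100101100)
-1854676 + 923017 = -931659 (1100011100100010110101)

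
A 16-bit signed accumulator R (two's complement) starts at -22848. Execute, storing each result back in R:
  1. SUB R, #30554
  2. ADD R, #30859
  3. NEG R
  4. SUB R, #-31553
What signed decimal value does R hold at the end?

-11440

Start: R = -22848 = 1010011011000000.
R = -22848 − 30554 = -53402; wraps to 12134 = 0010111101100110
R = 12134 + 30859 = 42993; wraps to -22543 = 1010011111110001
R = −(-22543) = 22543 = 0101100000001111
R = 22543 − (-31553) = 54096; wraps to -11440 = 1101001101010000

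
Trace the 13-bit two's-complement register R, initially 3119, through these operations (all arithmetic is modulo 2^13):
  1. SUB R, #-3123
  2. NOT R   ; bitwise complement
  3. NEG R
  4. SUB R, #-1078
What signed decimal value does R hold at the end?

-871

Start: R = 3119 = 0110000101111.
R = 3119 − (-3123) = 6242; wraps to -1950 = 1100001100010
R = NOT 1100001100010 = 0011110011101 = 1949
R = −(1949) = -1949 = 1100001100011
R = -1949 − (-1078) = -871 = 1110010011001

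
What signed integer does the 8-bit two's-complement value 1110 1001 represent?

MSB is 1, so the value is negative.
Unsigned reading: 233. Subtract 2^8 = 256: 233 − 256 = -23.

-23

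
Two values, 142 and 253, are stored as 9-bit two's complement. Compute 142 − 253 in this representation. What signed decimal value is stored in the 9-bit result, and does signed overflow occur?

142 → 010001110
253 → 011111101
Subtract via negate-and-add: invert 011111101 + 1 = 100000011 (i.e. -253).
  010001110
+ 100000011
= 110010001
Result 110010001: MSB = 1 → 401 − 512 = -111.
Addends (after negating the subtrahend) have opposite signs, so signed overflow cannot occur.

-111; no overflow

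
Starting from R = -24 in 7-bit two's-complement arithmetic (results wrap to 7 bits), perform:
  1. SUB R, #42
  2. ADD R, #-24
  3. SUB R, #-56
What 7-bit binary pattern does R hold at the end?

Start: R = -24 = 1101000.
R = -24 − 42 = -66; wraps to 62 = 0111110
R = 62 + (-24) = 38 = 0100110
R = 38 − (-56) = 94; wraps to -34 = 1011110

1011110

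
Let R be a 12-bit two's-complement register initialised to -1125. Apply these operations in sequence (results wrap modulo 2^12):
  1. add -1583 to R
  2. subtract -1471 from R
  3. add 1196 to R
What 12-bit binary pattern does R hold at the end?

111111010111

Start: R = -1125 = 101110011011.
R = -1125 + (-1583) = -2708; wraps to 1388 = 010101101100
R = 1388 − (-1471) = 2859; wraps to -1237 = 101100101011
R = -1237 + 1196 = -41 = 111111010111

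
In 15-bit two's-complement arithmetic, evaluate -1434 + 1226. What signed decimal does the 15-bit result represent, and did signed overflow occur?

-1434 → 111101001100110
1226 → 000010011001010
  111101001100110
+ 000010011001010
= 111111100110000
Result 111111100110000: MSB = 1 → 32560 − 32768 = -208.
Addends have opposite signs, so signed overflow cannot occur.

-208; no overflow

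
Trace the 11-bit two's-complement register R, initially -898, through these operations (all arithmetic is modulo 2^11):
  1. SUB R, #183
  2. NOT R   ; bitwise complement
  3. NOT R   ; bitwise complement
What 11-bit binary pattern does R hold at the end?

01111000111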